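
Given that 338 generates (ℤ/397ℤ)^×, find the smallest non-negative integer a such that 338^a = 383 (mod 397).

242

Baby-step giant-step with m = ceil(sqrt(396)) = 20.
Baby table (338^j mod 397 for j=0..19):
  0:1  1:338  2:305  3:267  4:127  5:50  6:226  7:164
  8:249  9:395  10:118  11:184  12:260  13:143  14:297  15:342
  16:69  17:296  18:4  19:161
Giant step factor: 338^(-20) ≡ 178 (mod 397).
Scan 383·178^i mod 397 for i = 0, 1, …:
  i=0: 383   i=1: 287   i=2: 270   i=3: 23
  i=4: 124   i=5: 237   i=6: 104   i=7: 250
  i=8: 36   i=9: 56   i=10: 43   i=11: 111
  i=12: 305
Match at i=12, j=2: a = 12·20 + 2 = 242.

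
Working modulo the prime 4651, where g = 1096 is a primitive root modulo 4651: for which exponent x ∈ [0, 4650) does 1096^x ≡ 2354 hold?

2014

Baby-step giant-step with m = ceil(sqrt(4650)) = 69.
Baby table (1096^j mod 4651 for j=0..68):
  0:1  1:1096  2:1258  3:2072  4:1224  5:2016  6:311  7:1333
  8:554  9:2554  10:3933  11:3742  12:3701  13:624  14:207  15:3624
  16:4601  17:1012  18:2214  19:3373  20:3914  21:1522  22:3054  23:3115
  24:206  25:2528  26:3343  27:3591  28:990  29:1357  30:3603  31:189
  32:2500  33:561  34:924  35:3437  36:4293  37:2967  38:783  39:2384
  40:3653  41:3828  42:286  43:1839  44:1661  45:1915  46:1239  47:4503
  48:577  49:4507  50:310  51:237  52:3947  53:482  54:2709  55:1726
  56:3390  57:3942  58:4304  59:1070  60:668  61:1921  62:3164  63:2749
  64:3707  65:2549  66:3104  67:2103  68:2643
Giant step factor: 1096^(-69) ≡ 666 (mod 4651).
Scan 2354·666^i mod 4651 for i = 0, 1, …:
  i=0: 2354   i=1: 377   i=2: 4579   i=3: 3209
  i=4: 2385   i=5: 2419   i=6: 1808   i=7: 4170
  i=8: 573   i=9: 236     …   i=28: 2934
  i=29: 624
Match at i=29, j=13: x = 29·69 + 13 = 2014.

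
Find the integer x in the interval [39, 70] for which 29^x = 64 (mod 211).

Compute 29^39 mod 211 = 135, then multiply by 29 repeatedly:
  29^39=135  29^40=117  29^41=17  29^42=71  29^43=160
  29^44=209  29^45=153  29^46=6  29^47=174  29^48=193
  29^49=111  29^50=54  29^51=89  29^52=49  29^53=155
  29^54=64
Found 64 at exponent 54.

54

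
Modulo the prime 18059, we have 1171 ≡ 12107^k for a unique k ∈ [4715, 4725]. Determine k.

4722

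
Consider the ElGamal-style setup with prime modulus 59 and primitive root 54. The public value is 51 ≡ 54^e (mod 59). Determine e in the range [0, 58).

44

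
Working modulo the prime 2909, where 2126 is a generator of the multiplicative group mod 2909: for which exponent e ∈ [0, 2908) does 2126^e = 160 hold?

1109

Baby-step giant-step with m = ceil(sqrt(2908)) = 54.
Baby table (2126^j mod 2909 for j=0..53):
  0:1  1:2126  2:2199  3:311  4:843  5:274  6:724  7:363
  8:853  9:1171  10:2351  11:564  12:556  13:1002  14:864  15:1285
  16:359  17:1076  18:1102  19:1107  20:101  21:2369  22:1015  23:2321
  24:782  25:1493  26:399  27:1755  28:1792  29:1911  30:1822  31:1693
  32:885  33:2296  34:2903  35:1789  36:1351  37:1043  38:760  39:1265
  40:1474  41:731  42:700  43:1701  44:439  45:2434  46:2482  47:2715
  48:634  49:1017  50:755  51:2271  52:2115  53:2085
Giant step factor: 2126^(-54) ≡ 24 (mod 2909).
Scan 160·24^i mod 2909 for i = 0, 1, …:
  i=0: 160   i=1: 931   i=2: 1981   i=3: 1000
  i=4: 728   i=5: 18   i=6: 432   i=7: 1641
  i=8: 1567   i=9: 2700     …   i=19: 2625
  i=20: 1911
Match at i=20, j=29: e = 20·54 + 29 = 1109.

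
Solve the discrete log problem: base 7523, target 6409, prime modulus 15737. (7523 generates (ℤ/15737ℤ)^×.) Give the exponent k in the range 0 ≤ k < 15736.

3463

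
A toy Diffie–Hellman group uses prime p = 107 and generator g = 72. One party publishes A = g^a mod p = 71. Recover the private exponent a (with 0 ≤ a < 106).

11

Baby-step giant-step with m = ceil(sqrt(106)) = 11.
Baby table (72^j mod 107 for j=0..10):
  0:1  1:72  2:48  3:32  4:57  5:38  6:61  7:5
  8:39  9:26  10:53
Giant step factor: 72^(-11) ≡ 104 (mod 107).
Scan 71·104^i mod 107 for i = 0, 1, …:
  i=0: 71   i=1: 1
Match at i=1, j=0: a = 1·11 + 0 = 11.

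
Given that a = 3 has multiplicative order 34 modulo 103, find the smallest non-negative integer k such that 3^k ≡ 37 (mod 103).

5

Successive powers of 3 modulo 103:
  3^0=1  3^1=3  3^2=9  3^3=27  3^4=81  3^5=37
So 3^5 ≡ 37 (mod 103), giving k = 5.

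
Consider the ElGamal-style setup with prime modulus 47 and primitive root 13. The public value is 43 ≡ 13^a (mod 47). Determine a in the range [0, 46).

43

Baby-step giant-step with m = ceil(sqrt(46)) = 7.
Baby table (13^j mod 47 for j=0..6):
  0:1  1:13  2:28  3:35  4:32  5:40  6:3
Giant step factor: 13^(-7) ≡ 41 (mod 47).
Scan 43·41^i mod 47 for i = 0, 1, …:
  i=0: 43   i=1: 24   i=2: 44   i=3: 18
  i=4: 33   i=5: 37   i=6: 13
Match at i=6, j=1: a = 6·7 + 1 = 43.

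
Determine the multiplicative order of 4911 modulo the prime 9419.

The order of 4911 must divide p − 1 = 9418 = 2 · 17 · 277.
Divisors: 1, 2, 17, 34, 277, 554, 4709, 9418.
Check each in increasing order: 4911^1 ≡ 4911;  4911^2 ≡ 5281;  4911^17 ≡ 7405;  4911^34 ≡ 6026;  4911^277 ≡ 3025;  4911^554 ≡ 4776;  4911^4709 ≡ 1.
Smallest exponent giving 1 is 4709.

4709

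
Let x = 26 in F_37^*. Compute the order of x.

The order of 26 must divide p − 1 = 36 = 2^2 · 3^2.
Divisors: 1, 2, 3, 4, 6, 9, 12, 18, 36.
Check each in increasing order: 26^1 ≡ 26;  26^2 ≡ 10;  26^3 ≡ 1.
Smallest exponent giving 1 is 3.

3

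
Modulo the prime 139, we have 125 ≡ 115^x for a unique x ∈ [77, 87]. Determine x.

Compute 115^77 mod 139 = 128, then multiply by 115 repeatedly:
  115^77=128  115^78=125
Found 125 at exponent 78.

78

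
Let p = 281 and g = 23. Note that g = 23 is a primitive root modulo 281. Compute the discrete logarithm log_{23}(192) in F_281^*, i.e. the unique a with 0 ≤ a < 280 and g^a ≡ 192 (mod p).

Baby-step giant-step with m = ceil(sqrt(280)) = 17.
Baby table (23^j mod 281 for j=0..16):
  0:1  1:23  2:248  3:84  4:246  5:38  6:31  7:151
  8:101  9:75  10:39  11:54  12:118  13:185  14:40  15:77
  16:85
Giant step factor: 23^(-17) ≡ 117 (mod 281).
Scan 192·117^i mod 281 for i = 0, 1, …:
  i=0: 192   i=1: 265   i=2: 95   i=3: 156
  i=4: 268   i=5: 165   i=6: 197   i=7: 7
  i=8: 257   i=9: 2     …   i=13: 155
  i=14: 151
Match at i=14, j=7: a = 14·17 + 7 = 245.

245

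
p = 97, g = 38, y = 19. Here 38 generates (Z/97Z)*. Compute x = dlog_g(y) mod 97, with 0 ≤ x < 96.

75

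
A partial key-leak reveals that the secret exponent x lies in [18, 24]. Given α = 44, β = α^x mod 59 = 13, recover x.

Compute 44^18 mod 59 = 53, then multiply by 44 repeatedly:
  44^18=53  44^19=31  44^20=7  44^21=13
Found 13 at exponent 21.

21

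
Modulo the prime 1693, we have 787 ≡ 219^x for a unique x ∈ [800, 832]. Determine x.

815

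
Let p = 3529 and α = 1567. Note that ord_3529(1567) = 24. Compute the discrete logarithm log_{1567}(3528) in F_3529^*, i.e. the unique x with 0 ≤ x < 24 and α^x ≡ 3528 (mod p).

12

Successive powers of 1567 modulo 3529:
  1567^0=1  1567^1=1567  1567^2=2834  1567^3=1396  1567^4=3081  1567^5=255
  1567^6=808  1567^7=2754  1567^8=3080  1567^9=2217  1567^10=1503  1567^11=1358
  1567^12=3528
So 1567^12 ≡ 3528 (mod 3529), giving x = 12.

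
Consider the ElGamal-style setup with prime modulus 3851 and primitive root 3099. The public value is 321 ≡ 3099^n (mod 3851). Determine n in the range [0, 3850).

Baby-step giant-step with m = ceil(sqrt(3850)) = 63.
Baby table (3099^j mod 3851 for j=0..62):
  0:1  1:3099  2:3258  3:3071  4:1208  5:420  6:3793  7:1255
  8:3586  9:2879  10:3105  11:2597  12:3364  13:379  14:3817  15:2462
  16:907  17:3414  18:1289  19:1124  20:1972  21:3542  22:1308  23:2240
  24:2258  25:275  26:1154  27:2518  28:1156  29:1014  30:3821  31:3305
  32:2386  33:294  34:2270  35:2804  36:1740  37:860  38:248  39:2203
  40:3125  41:2961  42:3057  43:183  44:1020  45:3160  46:3598  47:1557
  48:3691  49:939  50:2456  51:1568  52:3121  53:2118  54:1578  55:3303
  56:39  57:1480  58:3830  59:388  60:900  61:976  62:1589
Giant step factor: 3099^(-63) ≡ 31 (mod 3851).
Scan 321·31^i mod 3851 for i = 0, 1, …:
  i=0: 321   i=1: 2249   i=2: 401   i=3: 878
  i=4: 261   i=5: 389   i=6: 506   i=7: 282
  i=8: 1040   i=9: 1432     …   i=57: 1475
  i=58: 3364
Match at i=58, j=12: n = 58·63 + 12 = 3666.

3666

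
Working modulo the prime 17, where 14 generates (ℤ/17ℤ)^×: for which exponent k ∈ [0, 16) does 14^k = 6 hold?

Successive powers of 14 modulo 17:
  14^0=1  14^1=14  14^2=9  14^3=7  14^4=13  14^5=12
  14^6=15  14^7=6
So 14^7 ≡ 6 (mod 17), giving k = 7.

7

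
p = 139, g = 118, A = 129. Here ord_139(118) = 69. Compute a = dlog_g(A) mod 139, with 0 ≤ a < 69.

Baby-step giant-step with m = ceil(sqrt(69)) = 9.
Baby table (118^j mod 139 for j=0..8):
  0:1  1:118  2:24  3:52  4:20  5:136  6:63  7:67
  8:122
Giant step factor: 118^(-9) ≡ 44 (mod 139).
Scan 129·44^i mod 139 for i = 0, 1, …:
  i=0: 129   i=1: 116   i=2: 100   i=3: 91
  i=4: 112   i=5: 63
Match at i=5, j=6: a = 5·9 + 6 = 51.

51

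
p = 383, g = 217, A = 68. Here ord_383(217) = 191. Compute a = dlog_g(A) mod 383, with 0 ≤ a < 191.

Baby-step giant-step with m = ceil(sqrt(191)) = 14.
Baby table (217^j mod 383 for j=0..13):
  0:1  1:217  2:363  3:256  4:17  5:242  6:43  7:139
  8:289  9:284  10:348  11:65  12:317  13:232
Giant step factor: 217^(-14) ≡ 56 (mod 383).
Scan 68·56^i mod 383 for i = 0, 1, …:
  i=0: 68   i=1: 361   i=2: 300   i=3: 331
  i=4: 152   i=5: 86   i=6: 220   i=7: 64
  i=8: 137   i=9: 12   i=10: 289
Match at i=10, j=8: a = 10·14 + 8 = 148.

148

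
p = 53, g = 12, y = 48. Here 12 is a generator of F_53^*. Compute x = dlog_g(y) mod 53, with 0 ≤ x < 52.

23

Baby-step giant-step with m = ceil(sqrt(52)) = 8.
Baby table (12^j mod 53 for j=0..7):
  0:1  1:12  2:38  3:32  4:13  5:50  6:17  7:45
Giant step factor: 12^(-8) ≡ 16 (mod 53).
Scan 48·16^i mod 53 for i = 0, 1, …:
  i=0: 48   i=1: 26   i=2: 45
Match at i=2, j=7: x = 2·8 + 7 = 23.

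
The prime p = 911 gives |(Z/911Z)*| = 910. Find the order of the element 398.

The order of 398 must divide p − 1 = 910 = 2 · 5 · 7 · 13.
Divisors: 1, 2, 5, 7, 10, 13, 14, 26, 35, 65, 70, 91, 130, 182, 455, 910.
Check each in increasing order: 398^1 ≡ 398;  398^2 ≡ 801;  398^5 ≡ 254;  398^7 ≡ 301;  398^10 ≡ 746;  398^13 ≡ 381;  398^14 ≡ 412;  398^26 ≡ 312;  398^35 ≡ 420;  398^65 ≡ 343;  398^70 ≡ 577;  398^91 ≡ 429;  398^130 ≡ 130;  398^182 ≡ 19;  398^455 ≡ 910;  398^910 ≡ 1.
Smallest exponent giving 1 is 910.

910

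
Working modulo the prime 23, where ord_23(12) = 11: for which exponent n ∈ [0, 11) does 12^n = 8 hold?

Successive powers of 12 modulo 23:
  12^0=1  12^1=12  12^2=6  12^3=3  12^4=13  12^5=18
  12^6=9  12^7=16  12^8=8
So 12^8 ≡ 8 (mod 23), giving n = 8.

8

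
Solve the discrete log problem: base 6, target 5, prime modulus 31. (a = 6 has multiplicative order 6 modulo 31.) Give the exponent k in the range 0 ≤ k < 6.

2

Successive powers of 6 modulo 31:
  6^0=1  6^1=6  6^2=5
So 6^2 ≡ 5 (mod 31), giving k = 2.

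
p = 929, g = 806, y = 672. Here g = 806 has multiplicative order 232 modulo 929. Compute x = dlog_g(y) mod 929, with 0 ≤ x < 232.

97

Baby-step giant-step with m = ceil(sqrt(232)) = 16.
Baby table (806^j mod 929 for j=0..15):
  0:1  1:806  2:265  3:849  4:550  5:167  6:826  7:592
  8:575  9:808  10:19  11:450  12:390  13:338  14:231  15:386
Giant step factor: 806^(-16) ≡ 807 (mod 929).
Scan 672·807^i mod 929 for i = 0, 1, …:
  i=0: 672   i=1: 697   i=2: 434   i=3: 5
  i=4: 319   i=5: 100   i=6: 806
Match at i=6, j=1: x = 6·16 + 1 = 97.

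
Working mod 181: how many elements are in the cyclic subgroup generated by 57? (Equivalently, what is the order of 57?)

180

The order of 57 must divide p − 1 = 180 = 2^2 · 3^2 · 5.
Divisors: 1, 2, 3, 4, 5, 6, 9, 10, 12, 15, 18, 20, 30, 36, 45, 60, 90, 180.
Check each in increasing order: 57^1 ≡ 57;  57^2 ≡ 172;  57^3 ≡ 30;  57^4 ≡ 81;  57^5 ≡ 92;  57^6 ≡ 176;  57^9 ≡ 31;  57^10 ≡ 138;  57^12 ≡ 25;  57^15 ≡ 26;  57^18 ≡ 56;  57^20 ≡ 39;  57^30 ≡ 133;  57^36 ≡ 59;  57^45 ≡ 19;  57^60 ≡ 132;  57^90 ≡ 180;  57^180 ≡ 1.
Smallest exponent giving 1 is 180.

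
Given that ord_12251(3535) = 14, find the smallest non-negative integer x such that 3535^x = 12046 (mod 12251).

9

Successive powers of 3535 modulo 12251:
  3535^0=1  3535^1=3535  3535^2=205  3535^3=1866  3535^4=5272  3535^5=2749
  3535^6=2672  3535^7=12250  3535^8=8716  3535^9=12046
So 3535^9 ≡ 12046 (mod 12251), giving x = 9.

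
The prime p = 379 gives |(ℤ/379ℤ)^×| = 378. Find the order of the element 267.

63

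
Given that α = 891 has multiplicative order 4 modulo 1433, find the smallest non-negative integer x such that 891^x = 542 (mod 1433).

3

Successive powers of 891 modulo 1433:
  891^0=1  891^1=891  891^2=1432  891^3=542
So 891^3 ≡ 542 (mod 1433), giving x = 3.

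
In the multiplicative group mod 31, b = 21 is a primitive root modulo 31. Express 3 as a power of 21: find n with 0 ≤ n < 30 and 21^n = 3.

29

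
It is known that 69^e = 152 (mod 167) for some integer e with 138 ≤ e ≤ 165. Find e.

148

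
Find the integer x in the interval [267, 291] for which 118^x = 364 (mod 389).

Compute 118^267 mod 389 = 286, then multiply by 118 repeatedly:
  118^267=286  118^268=294  118^269=71  118^270=209  118^271=155
  118^272=7  118^273=48  118^274=218  118^275=50  118^276=65
  118^277=279  118^278=246  118^279=242  118^280=159  118^281=90
  118^282=117  118^283=191  118^284=365  118^285=280  118^286=364
Found 364 at exponent 286.

286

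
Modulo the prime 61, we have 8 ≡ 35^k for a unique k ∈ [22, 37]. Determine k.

33

Compute 35^22 mod 61 = 4, then multiply by 35 repeatedly:
  35^22=4  35^23=18  35^24=20  35^25=29  35^26=39
  35^27=23  35^28=12  35^29=54  35^30=60  35^31=26
  35^32=56  35^33=8
Found 8 at exponent 33.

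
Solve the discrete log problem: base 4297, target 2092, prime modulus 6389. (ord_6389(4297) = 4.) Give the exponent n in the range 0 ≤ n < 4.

3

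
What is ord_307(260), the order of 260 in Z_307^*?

153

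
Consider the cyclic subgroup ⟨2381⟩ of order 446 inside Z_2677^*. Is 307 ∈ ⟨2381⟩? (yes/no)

no

307 ∈ ⟨2381⟩ iff 307^446 ≡ 1 (mod 2677), since |⟨2381⟩| = 446.
307^446 mod 2677 = 2676.
Since 2676 ≠ 1, 307 does not lie in the subgroup.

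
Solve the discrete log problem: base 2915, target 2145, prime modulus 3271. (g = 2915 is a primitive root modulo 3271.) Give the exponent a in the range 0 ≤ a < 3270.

1523

Baby-step giant-step with m = ceil(sqrt(3270)) = 58.
Baby table (2915^j mod 3271 for j=0..57):
  0:1  1:2915  2:2438  3:2158  4:437  5:1436  6:2331  7:998
  8:1251  9:2771  10:1366  11:1083  12:430  13:657  14:1620  15:2247
  16:1463  17:2532  18:1404  19:639  20:1486  21:886  22:1871  23:1208
  24:1724  25:1204  26:3148  27:1265  28:1058  29:2788  30:1856  31:6
  32:1135  33:1544  34:3135  35:2622  36:2074  37:902  38:2717  39:964
  40:271  41:1654  42:3227  43:2580  44:671  45:3178  46:398  47:2236
  48:2108  49:1882  50:563  51:2374  52:2045  53:1413  54:706  55:531
  56:682  57:2533
Giant step factor: 2915^(-58) ≡ 103 (mod 3271).
Scan 2145·103^i mod 3271 for i = 0, 1, …:
  i=0: 2145   i=1: 1778   i=2: 3229   i=3: 2216
  i=4: 2549   i=5: 867   i=6: 984   i=7: 3222
  i=8: 1495   i=9: 248     …   i=25: 3007
  i=26: 2247
Match at i=26, j=15: a = 26·58 + 15 = 1523.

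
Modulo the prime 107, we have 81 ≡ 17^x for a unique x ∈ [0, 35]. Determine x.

6

Compute 17^0 mod 107 = 1, then multiply by 17 repeatedly:
  17^0=1  17^1=17  17^2=75  17^3=98  17^4=61
  17^5=74  17^6=81
Found 81 at exponent 6.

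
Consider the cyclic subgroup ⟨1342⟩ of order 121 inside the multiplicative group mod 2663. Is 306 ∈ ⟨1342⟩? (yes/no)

no

306 ∈ ⟨1342⟩ iff 306^121 ≡ 1 (mod 2663), since |⟨1342⟩| = 121.
306^121 mod 2663 = 2190.
Since 2190 ≠ 1, 306 does not lie in the subgroup.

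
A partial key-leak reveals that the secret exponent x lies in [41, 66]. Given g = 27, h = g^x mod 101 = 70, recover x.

62

Compute 27^41 mod 101 = 46, then multiply by 27 repeatedly:
  27^41=46  27^42=30  27^43=2  27^44=54  27^45=44
  27^46=77  27^47=59  27^48=78  27^49=86  27^50=100
  27^51=74  27^52=79  27^53=12  27^54=21  27^55=62
  27^56=58  27^57=51  27^58=64  27^59=11  27^60=95
  27^61=40  27^62=70
Found 70 at exponent 62.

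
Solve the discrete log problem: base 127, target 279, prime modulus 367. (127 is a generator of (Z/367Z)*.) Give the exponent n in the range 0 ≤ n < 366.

Baby-step giant-step with m = ceil(sqrt(366)) = 20.
Baby table (127^j mod 367 for j=0..19):
  0:1  1:127  2:348  3:156  4:361  5:339  6:114  7:165
  8:36  9:168  10:50  11:111  12:151  13:93  14:67  15:68
  16:195  17:176  18:332  19:326
Giant step factor: 127^(-20) ≡ 117 (mod 367).
Scan 279·117^i mod 367 for i = 0, 1, …:
  i=0: 279   i=1: 347   i=2: 229   i=3: 2
  i=4: 234   i=5: 220   i=6: 50
Match at i=6, j=10: n = 6·20 + 10 = 130.

130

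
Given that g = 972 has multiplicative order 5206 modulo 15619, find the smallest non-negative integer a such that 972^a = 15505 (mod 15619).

Baby-step giant-step with m = ceil(sqrt(5206)) = 73.
Baby table (972^j mod 15619 for j=0..72):
  0:1  1:972  2:7644  3:10943  4:57  5:8547  6:13995  7:14610
  8:3249  9:2990  10:1146  11:4963  12:13384  13:14240  14:2846  15:1749
  16:13176  17:15111  18:6032  19:5979  20:1320  21:2282  22:206  23:12804
  24:12764  25:5122  26:11742  27:11354  28:9074  29:10812  30:13296  31:6799
  32:1791  33:7143  34:8160  35:12687  36:8373  37:1057  38:12169  39:4685
  40:8691  41:13392  42:6397  43:1522  44:11198  45:13632  46:5392  47:8659
  48:13526  49:11693  50:10583  51:9374  52:5651  53:10503  54:9709  55:3272
  56:9727  57:5149  58:6748  59:14695  60:7774  61:12351  62:9780  63:9808
  64:5786  65:1152  66:10795  67:12391  68:1803  69:3188  70:6174  71:3432
  72:9057
Giant step factor: 972^(-73) ≡ 10749 (mod 15619).
Scan 15505·10749^i mod 15619 for i = 0, 1, …:
  i=0: 15505   i=1: 8515   i=2: 395   i=3: 13106
  i=4: 8633   i=5: 3638   i=6: 10505   i=7: 8494
  i=8: 8951   i=9: 1259     …   i=14: 15448
  i=15: 4963
Match at i=15, j=11: a = 15·73 + 11 = 1106.

1106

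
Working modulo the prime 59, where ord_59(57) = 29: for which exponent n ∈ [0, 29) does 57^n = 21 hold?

10

Successive powers of 57 modulo 59:
  57^0=1  57^1=57  57^2=4  57^3=51  57^4=16  57^5=27
  57^6=5  57^7=49  57^8=20  57^9=19  57^10=21
So 57^10 ≡ 21 (mod 59), giving n = 10.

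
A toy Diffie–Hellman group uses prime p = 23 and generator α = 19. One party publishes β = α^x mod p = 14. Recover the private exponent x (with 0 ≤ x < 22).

19

Successive powers of 19 modulo 23:
  19^0=1  19^1=19  19^2=16  19^3=5  19^4=3  19^5=11
  19^6=2  19^7=15  19^8=9  19^9=10  19^10=6  19^11=22
  19^12=4  19^13=7  19^14=18  19^15=20  19^16=12  19^17=21
  19^18=8  19^19=14
So 19^19 ≡ 14 (mod 23), giving x = 19.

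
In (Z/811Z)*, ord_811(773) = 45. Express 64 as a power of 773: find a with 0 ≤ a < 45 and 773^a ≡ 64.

44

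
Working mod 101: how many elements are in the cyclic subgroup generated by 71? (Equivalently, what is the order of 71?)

25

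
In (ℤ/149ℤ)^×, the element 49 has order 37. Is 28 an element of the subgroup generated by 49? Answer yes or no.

yes

28 ∈ ⟨49⟩ iff 28^37 ≡ 1 (mod 149), since |⟨49⟩| = 37.
28^37 mod 149 = 1.
Since 1 = 1, 28 lies in the subgroup.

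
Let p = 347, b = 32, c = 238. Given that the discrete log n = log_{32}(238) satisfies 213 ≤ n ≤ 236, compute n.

Compute 32^213 mod 347 = 210, then multiply by 32 repeatedly:
  32^213=210  32^214=127  32^215=247  32^216=270  32^217=312
  32^218=268  32^219=248  32^220=302  32^221=295  32^222=71
  32^223=190  32^224=181  32^225=240  32^226=46  32^227=84
  32^228=259  32^229=307  32^230=108  32^231=333  32^232=246
  32^233=238
Found 238 at exponent 233.

233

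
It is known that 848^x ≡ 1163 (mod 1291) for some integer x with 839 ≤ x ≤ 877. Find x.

868

Compute 848^839 mod 1291 = 370, then multiply by 848 repeatedly:
  848^839=370  848^840=47  848^841=1126  848^842=799  848^843=1068
  848^844=673  848^845=82  848^846=1113  848^847=103  848^848=847
  848^849=460  848^850=198  848^851=74  848^852=784  848^853=1258
  848^854=418  848^855=730  848^856=651  848^857=791  848^858=739
  848^859=537  848^860=944  848^861=92  848^862=556  848^863=273
  848^864=415  848^865=768  848^866=600  848^867=146  848^868=1163
Found 1163 at exponent 868.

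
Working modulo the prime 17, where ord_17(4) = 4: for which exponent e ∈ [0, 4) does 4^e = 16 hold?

2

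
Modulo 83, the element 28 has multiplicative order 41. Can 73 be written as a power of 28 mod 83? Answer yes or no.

no

73 ∈ ⟨28⟩ iff 73^41 ≡ 1 (mod 83), since |⟨28⟩| = 41.
73^41 mod 83 = 82.
Since 82 ≠ 1, 73 does not lie in the subgroup.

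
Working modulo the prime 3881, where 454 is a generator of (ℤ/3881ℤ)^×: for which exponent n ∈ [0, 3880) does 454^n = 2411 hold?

Baby-step giant-step with m = ceil(sqrt(3880)) = 63.
Baby table (454^j mod 3881 for j=0..62):
  0:1  1:454  2:423  3:1873  4:403  5:555  6:3586  7:1905
  8:3288  9:2448  10:1426  11:3158  12:1643  13:770  14:290  15:3587
  16:2359  17:3711  18:440  19:1829  20:3713  21:1348  22:2675  23:3578
  24:2154  25:3785  26:2988  27:2083  28:2599  29:122  30:1054  31:1153
  32:3408  33:2594  34:1733  35:2820  36:3431  37:1393  38:3700  39:3208
  40:1057  41:2515  42:796  43:451  44:2942  45:604  46:2546  47:3227
  48:1921  49:2790  50:1454  51:346  52:1844  53:2761  54:3812  55:3603
  56:1861  57:2717  58:3241  59:515  60:950  61:509  62:2107
Giant step factor: 454^(-63) ≡ 2982 (mod 3881).
Scan 2411·2982^i mod 3881 for i = 0, 1, …:
  i=0: 2411   i=1: 1990   i=2: 131   i=3: 2542
  i=4: 651   i=5: 782   i=6: 3324   i=7: 94
  i=8: 876   i=9: 319     …   i=20: 1307
  i=21: 950
Match at i=21, j=60: n = 21·63 + 60 = 1383.

1383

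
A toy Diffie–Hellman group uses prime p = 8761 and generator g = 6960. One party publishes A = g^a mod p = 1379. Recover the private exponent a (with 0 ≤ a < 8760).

Baby-step giant-step with m = ceil(sqrt(8760)) = 94.
Baby table (6960^j mod 8761 for j=0..93):
  0:1  1:6960  2:2031  3:4267  4:7291  5:1648  6:1931  7:386
  8:5694  9:4237  10:8755  11:2045  12:5336  13:681  14:59  15:7634
  16:5936  17:6445  18:880  19:861  20:36  21:5252  22:3028  23:4675
  24:8407  25:6762  26:8189  27:5135  28:3481  29:3595  30:8545  31:3532
  32:8115  33:6994  34:2124  35:3233  36:3432  37:4234  38:5397  39:4713
  40:1296  41:5091  42:3876  43:1841  44:4778  45:6885  46:5691  47:879
  48:2662  49:6766  50:985  51:4498  52:3027  53:6476  54:6376  55:2495
  56:898  57:3487  58:1550  59:3209  60:2851  61:8056  62:8121  63:4949
  64:5549  65:2552  66:3373  67:5361  68:8222  69:7029  70:416  71:4230
  72:3840  73:5350  74:1750  75:2210  76:6045  77:2878  78:3234  79:1631
  80:6265  81:903  82:3243  83:2944  84:7022  85:4262  86:7535  87:254
  88:6879  89:7736  90:6215  91:3343  92:6825  93:8619
Giant step factor: 6960^(-94) ≡ 1969 (mod 8761).
Scan 1379·1969^i mod 8761 for i = 0, 1, …:
  i=0: 1379   i=1: 8102   i=2: 7818   i=3: 565
  i=4: 8599   i=5: 5179   i=6: 8408   i=7: 5823
  i=8: 6099   i=9: 6361     …   i=54: 7484
  i=55: 8755
Match at i=55, j=10: a = 55·94 + 10 = 5180.

5180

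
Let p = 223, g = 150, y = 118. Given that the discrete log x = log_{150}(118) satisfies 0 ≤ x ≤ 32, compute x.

Compute 150^0 mod 223 = 1, then multiply by 150 repeatedly:
  150^0=1  150^1=150  150^2=200  150^3=118
Found 118 at exponent 3.

3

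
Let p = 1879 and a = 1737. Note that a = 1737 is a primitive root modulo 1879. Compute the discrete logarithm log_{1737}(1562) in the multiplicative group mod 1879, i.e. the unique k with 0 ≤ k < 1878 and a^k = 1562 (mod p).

369

Baby-step giant-step with m = ceil(sqrt(1878)) = 44.
Baby table (1737^j mod 1879 for j=0..43):
  0:1  1:1737  2:1374  3:308  4:1360  5:417  6:914  7:1742
  8:664  9:1541  10:1021  11:1580  12:1120  13:675  14:1858  15:1103
  16:1210  17:1048  18:1504  19:638  20:1475  21:998  22:1088  23:1461
  24:1107  25:642  26:907  27:857  28:441  29:1264  30:896  31:540
  32:359  33:1634  34:968  35:1590  36:1579  37:1262  38:1180  39:1550
  40:1622  41:793  42:134  43:1641
Giant step factor: 1737^(-44) ≡ 1084 (mod 1879).
Scan 1562·1084^i mod 1879 for i = 0, 1, …:
  i=0: 1562   i=1: 229   i=2: 208   i=3: 1871
  i=4: 723   i=5: 189   i=6: 65   i=7: 937
  i=8: 1048
Match at i=8, j=17: k = 8·44 + 17 = 369.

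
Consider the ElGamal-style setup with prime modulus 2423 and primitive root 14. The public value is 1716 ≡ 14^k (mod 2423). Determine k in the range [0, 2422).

1172

Baby-step giant-step with m = ceil(sqrt(2422)) = 50.
Baby table (14^j mod 2423 for j=0..49):
  0:1  1:14  2:196  3:321  4:2071  5:2341  6:1275  7:889
  8:331  9:2211  10:1878  11:2062  12:2215  13:1934  14:423  15:1076
  16:526  17:95  18:1330  19:1659  20:1419  21:482  22:1902  23:2398
  24:2073  25:2369  26:1667  27:1531  28:2050  29:2047  30:2005  31:1417
  32:454  33:1510  34:1756  35:354  36:110  37:1540  38:2176  39:1388
  40:48  41:672  42:2139  43:870  44:65  45:910  46:625  47:1481
  48:1350  49:1939
Giant step factor: 14^(-50) ≡ 1327 (mod 2423).
Scan 1716·1327^i mod 2423 for i = 0, 1, …:
  i=0: 1716   i=1: 1935   i=2: 1788   i=3: 559
  i=4: 355   i=5: 1023   i=6: 641   i=7: 134
  i=8: 939   i=9: 631     …   i=22: 2408
  i=23: 1902
Match at i=23, j=22: k = 23·50 + 22 = 1172.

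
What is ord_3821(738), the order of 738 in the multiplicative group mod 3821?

The order of 738 must divide p − 1 = 3820 = 2^2 · 5 · 191.
Divisors: 1, 2, 4, 5, 10, 20, 191, 382, 764, 955, 1910, 3820.
Check each in increasing order: 738^1 ≡ 738;  738^2 ≡ 2062;  738^4 ≡ 2892;  738^5 ≡ 2178;  738^10 ≡ 1823;  738^20 ≡ 2880;  738^191 ≡ 644;  738^382 ≡ 2068;  738^764 ≡ 925;  738^955 ≡ 3445;  738^1910 ≡ 3820;  738^3820 ≡ 1.
Smallest exponent giving 1 is 3820.

3820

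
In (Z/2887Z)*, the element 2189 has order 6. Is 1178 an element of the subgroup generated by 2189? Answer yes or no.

⟨2189⟩ has order 6; its elements mod 2887 are {1, 698, 699, 2188, 2189, 2886}.
1178 is not in this set.

no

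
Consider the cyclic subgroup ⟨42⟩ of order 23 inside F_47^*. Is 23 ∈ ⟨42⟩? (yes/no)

23 ∈ ⟨42⟩ iff 23^23 ≡ 1 (mod 47), since |⟨42⟩| = 23.
23^23 mod 47 = 46.
Since 46 ≠ 1, 23 does not lie in the subgroup.

no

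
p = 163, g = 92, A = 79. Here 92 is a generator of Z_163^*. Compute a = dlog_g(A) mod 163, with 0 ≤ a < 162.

97

Baby-step giant-step with m = ceil(sqrt(162)) = 13.
Baby table (92^j mod 163 for j=0..12):
  0:1  1:92  2:151  3:37  4:144  5:45  6:65  7:112
  8:35  9:123  10:69  11:154  12:150
Giant step factor: 92^(-13) ≡ 80 (mod 163).
Scan 79·80^i mod 163 for i = 0, 1, …:
  i=0: 79   i=1: 126   i=2: 137   i=3: 39
  i=4: 23   i=5: 47   i=6: 11   i=7: 65
Match at i=7, j=6: a = 7·13 + 6 = 97.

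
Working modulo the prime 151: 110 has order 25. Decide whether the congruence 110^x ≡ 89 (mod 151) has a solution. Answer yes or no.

no

⟨110⟩ has order 25; its elements mod 151 are {1, 8, 9, 19, 20, 29, 44, 50, 59, 64, 68, 72, 78, 81, 84, 86, 91, 94, 98, 110, 123, 124, 125, 127, 148}.
89 is not in this set.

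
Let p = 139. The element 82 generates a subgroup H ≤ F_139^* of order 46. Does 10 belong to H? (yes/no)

10 ∈ ⟨82⟩ iff 10^46 ≡ 1 (mod 139), since |⟨82⟩| = 46.
10^46 mod 139 = 1.
Since 1 = 1, 10 lies in the subgroup.

yes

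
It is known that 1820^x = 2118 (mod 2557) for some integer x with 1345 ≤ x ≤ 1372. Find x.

Compute 1820^1345 mod 2557 = 686, then multiply by 1820 repeatedly:
  1820^1345=686  1820^1346=704  1820^1347=223  1820^1348=1854  1820^1349=1597
  1820^1350=1788  1820^1351=1656  1820^1352=1774  1820^1353=1746  1820^1354=1926
  1820^1355=2230  1820^1356=641  1820^1357=628  1820^1358=2538  1820^1359=1218
  1820^1360=2398  1820^1361=2118
Found 2118 at exponent 1361.

1361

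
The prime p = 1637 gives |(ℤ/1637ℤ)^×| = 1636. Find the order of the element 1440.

818

The order of 1440 must divide p − 1 = 1636 = 2^2 · 409.
Divisors: 1, 2, 4, 409, 818, 1636.
Check each in increasing order: 1440^1 ≡ 1440;  1440^2 ≡ 1158;  1440^4 ≡ 261;  1440^409 ≡ 1636;  1440^818 ≡ 1.
Smallest exponent giving 1 is 818.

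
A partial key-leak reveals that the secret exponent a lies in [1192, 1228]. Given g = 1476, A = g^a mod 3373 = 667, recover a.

1203

Compute 1476^1192 mod 3373 = 1173, then multiply by 1476 repeatedly:
  1476^1192=1173  1476^1193=999  1476^1194=523  1476^1195=2904  1476^1196=2594
  1476^1197=389  1476^1198=754  1476^1199=3187  1476^1200=2050  1476^1201=219
  1476^1202=2809  1476^1203=667
Found 667 at exponent 1203.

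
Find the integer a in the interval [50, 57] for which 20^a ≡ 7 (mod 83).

Compute 20^50 mod 83 = 17, then multiply by 20 repeatedly:
  20^50=17  20^51=8  20^52=77  20^53=46  20^54=7
Found 7 at exponent 54.

54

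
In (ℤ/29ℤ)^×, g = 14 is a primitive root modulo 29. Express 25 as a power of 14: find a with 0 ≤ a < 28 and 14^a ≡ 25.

12

Successive powers of 14 modulo 29:
  14^0=1  14^1=14  14^2=22  14^3=18  14^4=20  14^5=19
  14^6=5  14^7=12  14^8=23  14^9=3  14^10=13  14^11=8
  14^12=25
So 14^12 ≡ 25 (mod 29), giving a = 12.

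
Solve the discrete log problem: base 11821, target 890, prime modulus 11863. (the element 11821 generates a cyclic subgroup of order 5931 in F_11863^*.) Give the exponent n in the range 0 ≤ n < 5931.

3369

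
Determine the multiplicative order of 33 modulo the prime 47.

46

The order of 33 must divide p − 1 = 46 = 2 · 23.
Divisors: 1, 2, 23, 46.
Check each in increasing order: 33^1 ≡ 33;  33^2 ≡ 8;  33^23 ≡ 46;  33^46 ≡ 1.
Smallest exponent giving 1 is 46.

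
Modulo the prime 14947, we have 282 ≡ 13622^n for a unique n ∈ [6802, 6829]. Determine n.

6803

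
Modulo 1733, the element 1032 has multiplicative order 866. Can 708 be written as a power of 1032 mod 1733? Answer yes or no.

no

708 ∈ ⟨1032⟩ iff 708^866 ≡ 1 (mod 1733), since |⟨1032⟩| = 866.
708^866 mod 1733 = 1732.
Since 1732 ≠ 1, 708 does not lie in the subgroup.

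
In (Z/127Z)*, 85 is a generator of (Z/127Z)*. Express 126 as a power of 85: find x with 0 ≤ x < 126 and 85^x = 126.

63

Baby-step giant-step with m = ceil(sqrt(126)) = 12.
Baby table (85^j mod 127 for j=0..11):
  0:1  1:85  2:113  3:80  4:69  5:23  6:50  7:59
  8:62  9:63  10:21  11:7
Giant step factor: 85^(-12) ≡ 73 (mod 127).
Scan 126·73^i mod 127 for i = 0, 1, …:
  i=0: 126   i=1: 54   i=2: 5   i=3: 111
  i=4: 102   i=5: 80
Match at i=5, j=3: x = 5·12 + 3 = 63.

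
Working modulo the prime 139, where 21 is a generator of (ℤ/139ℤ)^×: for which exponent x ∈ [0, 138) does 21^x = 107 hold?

110

Baby-step giant-step with m = ceil(sqrt(138)) = 12.
Baby table (21^j mod 139 for j=0..11):
  0:1  1:21  2:24  3:87  4:20  5:3  6:63  7:72
  8:122  9:60  10:9  11:50
Giant step factor: 21^(-12) ≡ 65 (mod 139).
Scan 107·65^i mod 139 for i = 0, 1, …:
  i=0: 107   i=1: 5   i=2: 47   i=3: 136
  i=4: 83   i=5: 113   i=6: 117   i=7: 99
  i=8: 41   i=9: 24
Match at i=9, j=2: x = 9·12 + 2 = 110.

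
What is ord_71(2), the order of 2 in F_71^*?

The order of 2 must divide p − 1 = 70 = 2 · 5 · 7.
Divisors: 1, 2, 5, 7, 10, 14, 35, 70.
Check each in increasing order: 2^1 ≡ 2;  2^2 ≡ 4;  2^5 ≡ 32;  2^7 ≡ 57;  2^10 ≡ 30;  2^14 ≡ 54;  2^35 ≡ 1.
Smallest exponent giving 1 is 35.

35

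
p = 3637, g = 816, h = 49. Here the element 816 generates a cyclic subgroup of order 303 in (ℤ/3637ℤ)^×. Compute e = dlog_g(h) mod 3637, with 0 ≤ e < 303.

227

Baby-step giant-step with m = ceil(sqrt(303)) = 18.
Baby table (816^j mod 3637 for j=0..17):
  0:1  1:816  2:285  3:3429  4:1211  5:2549  6:3257  7:2702
  8:810  9:2663  10:1719  11:2459  12:2557  13:2511  14:1345  15:2783
  16:1440  17:289
Giant step factor: 816^(-18) ≡ 1108 (mod 3637).
Scan 49·1108^i mod 3637 for i = 0, 1, …:
  i=0: 49   i=1: 3374   i=2: 3193   i=3: 2680
  i=4: 1648   i=5: 210   i=6: 3549   i=7: 695
  i=8: 2653   i=9: 828   i=10: 900   i=11: 662
  i=12: 2459
Match at i=12, j=11: e = 12·18 + 11 = 227.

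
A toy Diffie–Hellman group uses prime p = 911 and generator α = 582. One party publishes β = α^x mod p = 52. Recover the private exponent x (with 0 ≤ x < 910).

722

Baby-step giant-step with m = ceil(sqrt(910)) = 31.
Baby table (582^j mod 911 for j=0..30):
  0:1  1:582  2:743  3:612  4:894  5:127  6:123  7:528
  8:289  9:574  10:642  11:134  12:553  13:263  14:18  15:455
  16:620  17:84  18:605  19:464  20:392  21:394  22:647  23:311
  24:624  25:590  26:844  27:179  28:324  29:902  30:228
Giant step factor: 582^(-31) ≡ 767 (mod 911).
Scan 52·767^i mod 911 for i = 0, 1, …:
  i=0: 52   i=1: 711   i=2: 559   i=3: 583
  i=4: 771   i=5: 118   i=6: 317   i=7: 813
  i=8: 447   i=9: 313     …   i=22: 616
  i=23: 574
Match at i=23, j=9: x = 23·31 + 9 = 722.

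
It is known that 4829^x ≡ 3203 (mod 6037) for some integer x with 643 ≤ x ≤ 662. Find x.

Compute 4829^643 mod 6037 = 2655, then multiply by 4829 repeatedly:
  4829^643=2655  4829^644=4444  4829^645=4578  4829^646=5705  4829^647=2614
  4829^648=5676  4829^649=1424  4829^650=353  4829^651=2203  4829^652=1093
  4829^653=1759  4829^654=152  4829^655=3531  4829^656=2711  4829^657=3203
Found 3203 at exponent 657.

657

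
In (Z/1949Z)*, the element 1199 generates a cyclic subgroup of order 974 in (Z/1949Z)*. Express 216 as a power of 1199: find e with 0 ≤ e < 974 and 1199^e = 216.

266

Baby-step giant-step with m = ceil(sqrt(974)) = 32.
Baby table (1199^j mod 1949 for j=0..31):
  0:1  1:1199  2:1188  3:1642  4:268  5:1696  6:697  7:1531
  8:1660  9:411  10:1641  11:1018  12:508  13:1004  14:1263  15:1913
  16:1663  17:110  18:1307  19:97  20:1312  21:245  22:1405  23:659
  24:796  25:1343  26:383  27:1202  28:887  29:1308  30:1296  31:551
Giant step factor: 1199^(-32) ≡ 723 (mod 1949).
Scan 216·723^i mod 1949 for i = 0, 1, …:
  i=0: 216   i=1: 248   i=2: 1945   i=3: 1006
  i=4: 361   i=5: 1786   i=6: 1040   i=7: 1555
  i=8: 1641
Match at i=8, j=10: e = 8·32 + 10 = 266.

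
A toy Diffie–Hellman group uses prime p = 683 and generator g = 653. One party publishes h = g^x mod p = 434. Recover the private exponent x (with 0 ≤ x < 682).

405

Baby-step giant-step with m = ceil(sqrt(682)) = 27.
Baby table (653^j mod 683 for j=0..26):
  0:1  1:653  2:217  3:320  4:645  5:457  6:633  7:134
  8:78  9:392  10:534  11:372  12:451  13:130  14:198  15:207
  16:620  17:524  18:672  19:330  20:345  21:578  22:418  23:437
  24:550  25:575  26:508
Giant step factor: 653^(-27) ≡ 150 (mod 683).
Scan 434·150^i mod 683 for i = 0, 1, …:
  i=0: 434   i=1: 215   i=2: 149   i=3: 494
  i=4: 336   i=5: 541   i=6: 556   i=7: 74
  i=8: 172   i=9: 529     …   i=14: 469
  i=15: 1
Match at i=15, j=0: x = 15·27 + 0 = 405.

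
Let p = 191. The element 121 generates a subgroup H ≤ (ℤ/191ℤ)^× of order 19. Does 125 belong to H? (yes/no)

yes

⟨121⟩ has order 19; its elements mod 191 are {1, 5, 6, 25, 30, 32, 36, 52, 69, 107, 121, 125, 136, 150, 153, 154, 160, 177, 180}.
125 is in this set.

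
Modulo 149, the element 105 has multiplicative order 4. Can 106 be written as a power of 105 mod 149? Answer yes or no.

no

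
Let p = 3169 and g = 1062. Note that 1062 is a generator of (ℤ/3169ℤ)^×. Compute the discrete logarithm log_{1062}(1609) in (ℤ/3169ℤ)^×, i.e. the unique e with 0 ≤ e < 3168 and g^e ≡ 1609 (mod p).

1988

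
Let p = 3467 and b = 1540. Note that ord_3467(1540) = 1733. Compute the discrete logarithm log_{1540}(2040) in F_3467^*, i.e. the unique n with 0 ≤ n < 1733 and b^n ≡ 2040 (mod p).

1262

Baby-step giant-step with m = ceil(sqrt(1733)) = 42.
Baby table (1540^j mod 3467 for j=0..41):
  0:1  1:1540  2:172  3:1388  4:1848  5:2980  6:2359  7:2911
  8:109  9:1444  10:1413  11:2211  12:346  13:2389  14:573  15:1802
  16:1480  17:1381  18:1469  19:1776  20:3044  21:376  22:51  23:2266
  24:1838  25:1448  26:639  27:2899  28:2431  29:2847  30:2092  31:837
  32:2723  33:1817  34:311  35:494  36:1487  37:1760  38:2673  39:1091
  40:2112  41:434
Giant step factor: 1540^(-42) ≡ 1385 (mod 3467).
Scan 2040·1385^i mod 3467 for i = 0, 1, …:
  i=0: 2040   i=1: 3262   i=2: 369   i=3: 1416
  i=4: 2305   i=5: 2785   i=6: 1921   i=7: 1396
  i=8: 2341   i=9: 640     …   i=29: 2601
  i=30: 172
Match at i=30, j=2: n = 30·42 + 2 = 1262.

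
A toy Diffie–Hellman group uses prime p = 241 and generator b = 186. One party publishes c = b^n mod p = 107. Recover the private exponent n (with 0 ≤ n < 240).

212

Baby-step giant-step with m = ceil(sqrt(240)) = 16.
Baby table (186^j mod 241 for j=0..15):
  0:1  1:186  2:133  3:156  4:96  5:22  6:236  7:34
  8:58  9:184  10:2  11:131  12:25  13:71  14:192  15:44
Giant step factor: 186^(-16) ≡ 24 (mod 241).
Scan 107·24^i mod 241 for i = 0, 1, …:
  i=0: 107   i=1: 158   i=2: 177   i=3: 151
  i=4: 9   i=5: 216   i=6: 123   i=7: 60
  i=8: 235   i=9: 97   i=10: 159   i=11: 201
  i=12: 4   i=13: 96
Match at i=13, j=4: n = 13·16 + 4 = 212.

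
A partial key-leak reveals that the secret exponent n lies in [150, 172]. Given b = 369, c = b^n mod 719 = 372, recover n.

Compute 369^150 mod 719 = 468, then multiply by 369 repeatedly:
  369^150=468  369^151=132  369^152=535  369^153=409  369^154=650
  369^155=423  369^156=64  369^157=608  369^158=24  369^159=228
  369^160=9  369^161=445  369^162=273  369^163=77  369^164=372
Found 372 at exponent 164.

164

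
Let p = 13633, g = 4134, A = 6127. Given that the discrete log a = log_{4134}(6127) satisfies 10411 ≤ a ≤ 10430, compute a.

10416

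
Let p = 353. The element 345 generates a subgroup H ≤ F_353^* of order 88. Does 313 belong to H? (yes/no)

no

313 ∈ ⟨345⟩ iff 313^88 ≡ 1 (mod 353), since |⟨345⟩| = 88.
313^88 mod 353 = 311.
Since 311 ≠ 1, 313 does not lie in the subgroup.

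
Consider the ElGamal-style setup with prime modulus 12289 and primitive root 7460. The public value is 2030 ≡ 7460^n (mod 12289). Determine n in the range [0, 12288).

11120

Baby-step giant-step with m = ceil(sqrt(12288)) = 111.
Baby table (7460^j mod 12289 for j=0..110):
  0:1  1:7460  2:7008  3:2274  4:5220  5:9648  6:9696  7:11395
  8:3687  9:2238  10:7018  11:3140  12:1566  13:7810  14:451  15:9563
  16:2335  17:5587  18:7021  19:942  20:10301  21:2343  22:3822  23:1640
  24:6845  25:2905  26:5793  27:7656  28:6777  29:11763  30:8520  31:492
  32:8198  33:7016  34:509  35:12128  36:3262  37:2300  38:2556  39:7521
  40:7375  41:11936  42:8755  43:8554  44:8352  45:690  46:10598  47:5943
  48:8357  49:1123  50:8771  51:5024  52:9879  53:207  54:8095  55:554
  56:3736  57:11397  58:6318  59:3965  60:11566  61:1291  62:8573  63:2624
  64:10952  65:4648  66:6811  67:7334  68:1012  69:4074  70:1343  71:3245
  72:10659  73:6310  74:5730  75:4658  76:7677  77:3680  78:11463  79:7118
  80:11800  81:1893  82:1719  83:6313  84:3532  85:1104  86:2210  87:7051
  88:3540  89:11628  90:9118  91:665  92:8433  93:2789  94:663  95:5802
  96:1062  97:8404  98:7651  99:6344  100:1301  101:9439  102:11259  103:9114
  104:7692  105:4979  106:5982  107:4361  108:4077  109:11434  110:11980
Giant step factor: 7460^(-111) ≡ 8083 (mod 12289).
Scan 2030·8083^i mod 12289 for i = 0, 1, …:
  i=0: 2030   i=1: 2675   i=2: 5674   i=3: 394
  i=4: 1851   i=5: 5920   i=6: 10283   i=7: 6982
  i=8: 4418   i=9: 11149     …   i=99: 1064
  i=100: 10301
Match at i=100, j=20: n = 100·111 + 20 = 11120.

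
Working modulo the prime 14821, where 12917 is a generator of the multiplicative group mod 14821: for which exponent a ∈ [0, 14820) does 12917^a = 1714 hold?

8756

Baby-step giant-step with m = ceil(sqrt(14820)) = 122.
Baby table (12917^j mod 14821 for j=0..121):
  0:1  1:12917  2:8892  3:10035  4:12450  5:8800  6:7351  7:9541
  8:4482  9:3168  10:275  11:9956  12:14656  13:2919  14:99  15:4177
  16:5869  17:458  18:2407  19:11582  20:1520  21:10836  22:13909  23:2391
  24:12404  25:7458  26:13307  27:7382  28:9801  29:13356  30:3012  31:879
  32:1157  33:5401  34:2270  35:5652  36:13459  37:14394  38:12674  39:12113
  40:13145  41:4589  42:6934  43:3175  44:1768  45:12916  46:10796  47:1143
  48:2415  49:11171  50:13372  51:2190  52:9762  53:13507  54:11928  55:9681
  56:4700  57:3084  58:12001  59:4078  60:1692  61:9410  62:1949  63:9175
  64:4759  65:9316  66:3073  67:3303  68:10013  69:9875  70:5849  71:8896
  72:2419  73:3555  74:4477  75:12688  76:278  77:4244  78:11690  79:3382
  80:7807  81:935  82:13101  83:14260  84:1032  85:6265  86:2345  87:11062
  88:13414  89:11148  90:12701  91:5168  92:1272  93:8756  94:2201  95:3639
  96:7572  97:3745  98:13242  99:12574  100:9840  101:13205  102:8917  103:6898
  104:12435  105:7718  106:7360  107:7226  108:10405  109:4557  110:8578  111:230
  112:6710  113:14683  114:10795  115:3047  116:8344  117:1136  118:922  119:8211
  120:2411  121:3966
Giant step factor: 12917^(-122) ≡ 1670 (mod 14821).
Scan 1714·1670^i mod 14821 for i = 0, 1, …:
  i=0: 1714   i=1: 1927   i=2: 1933   i=3: 11953
  i=4: 12444   i=5: 2438   i=6: 10506   i=7: 11777
  i=8: 123   i=9: 12737     …   i=70: 11441
  i=71: 2201
Match at i=71, j=94: a = 71·122 + 94 = 8756.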